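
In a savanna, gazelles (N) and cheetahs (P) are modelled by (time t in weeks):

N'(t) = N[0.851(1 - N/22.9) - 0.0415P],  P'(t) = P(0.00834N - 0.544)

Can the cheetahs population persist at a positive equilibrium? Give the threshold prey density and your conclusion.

Threshold N = 65.2; K < 65.2, so no, the predator goes extinct.

The predator equation gives dP/dt > 0 only when N > 0.544/0.00834 = 65.2.
Without the predator, N → K = 22.9. Since 22.9 < 65.2, the predator cannot invade.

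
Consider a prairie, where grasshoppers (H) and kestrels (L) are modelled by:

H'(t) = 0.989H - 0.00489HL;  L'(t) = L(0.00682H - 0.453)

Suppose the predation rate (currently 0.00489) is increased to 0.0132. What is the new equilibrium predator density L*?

At the interior fixed point, setting dH/dt = 0 with H > 0 fixes L* = (prey growth rate)/(HL coefficient) — independent of the other coefficients.
With the change, L* = 0.989/0.0132 = 74.9; it falls from 202.

L* ≈ 74.9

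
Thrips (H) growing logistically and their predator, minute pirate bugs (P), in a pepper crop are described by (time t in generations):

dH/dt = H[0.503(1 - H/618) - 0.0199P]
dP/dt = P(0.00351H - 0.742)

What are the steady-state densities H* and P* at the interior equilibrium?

H* ≈ 211, P* ≈ 16.6

From dP/dt = 0 with P > 0: 0.00351H* = 0.742, so H* = 211.
Substitute into dH/dt = 0: 0.503(1 - 211/618) = 0.0199P*.
The bracket is 0.658, giving P* = 0.331/0.0199 = 16.6.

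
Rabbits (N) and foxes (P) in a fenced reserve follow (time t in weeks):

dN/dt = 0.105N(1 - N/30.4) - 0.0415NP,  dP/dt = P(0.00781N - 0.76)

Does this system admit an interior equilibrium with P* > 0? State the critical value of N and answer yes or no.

Threshold N = 97.3; K < 97.3, so no, the predator goes extinct.

The predator equation gives dP/dt > 0 only when N > 0.76/0.00781 = 97.3.
Without the predator, N → K = 30.4. Since 30.4 < 97.3, the predator cannot invade.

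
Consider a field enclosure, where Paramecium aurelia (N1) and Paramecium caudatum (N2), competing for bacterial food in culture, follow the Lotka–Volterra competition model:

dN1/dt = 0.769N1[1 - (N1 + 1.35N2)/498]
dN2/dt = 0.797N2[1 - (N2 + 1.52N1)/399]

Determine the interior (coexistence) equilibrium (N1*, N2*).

Setting both brackets to zero gives the nullclines N1 + 1.35N2 = 498 and 1.52N1 + N2 = 399.
Substituting N2 = 399 - 1.52N1 into the first: N1(1 - 1.35·1.52) = 498 - 1.35·399.
So N1* = -40.7/-1.05 = 38.6, and then N2* = 399 - 1.52·38.6 = 340.

N1* ≈ 38.6, N2* ≈ 340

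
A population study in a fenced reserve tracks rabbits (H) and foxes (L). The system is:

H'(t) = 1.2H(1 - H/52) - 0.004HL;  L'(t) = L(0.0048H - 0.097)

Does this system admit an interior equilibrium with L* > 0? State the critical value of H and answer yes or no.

The predator equation gives dL/dt > 0 only when H > 0.097/0.0048 = 20.2.
Without the predator, H → K = 52. Since 52 > 20.2, the predator can invade and persist.

Threshold H = 20.2; K > 20.2, so yes, the predator persists.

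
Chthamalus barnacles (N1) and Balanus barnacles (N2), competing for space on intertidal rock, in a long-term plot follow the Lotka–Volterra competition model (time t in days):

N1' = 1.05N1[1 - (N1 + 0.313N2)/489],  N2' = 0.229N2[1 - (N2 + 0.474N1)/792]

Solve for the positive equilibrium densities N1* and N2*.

N1* ≈ 283, N2* ≈ 658

Setting both brackets to zero gives the nullclines N1 + 0.313N2 = 489 and 0.474N1 + N2 = 792.
Substituting N2 = 792 - 0.474N1 into the first: N1(1 - 0.313·0.474) = 489 - 0.313·792.
So N1* = 241/0.852 = 283, and then N2* = 792 - 0.474·283 = 658.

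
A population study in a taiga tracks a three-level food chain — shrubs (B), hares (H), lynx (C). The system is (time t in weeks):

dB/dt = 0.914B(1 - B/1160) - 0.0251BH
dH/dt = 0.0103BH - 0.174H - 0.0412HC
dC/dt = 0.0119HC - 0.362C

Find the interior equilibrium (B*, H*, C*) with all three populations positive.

B* ≈ 191, H* ≈ 30.4, C* ≈ 43.5

From dC/dt = 0: 0.0119H* = 0.362, so H* = 30.4.
From dB/dt = 0: 0.914(1 - B*/1160) = 0.0251·30.4, giving B* = 1160·(1 - 0.835) = 191.
From dH/dt = 0: 0.0103·191 - 0.174 = 0.0412C*, so C* = 1.79/0.0412 = 43.5.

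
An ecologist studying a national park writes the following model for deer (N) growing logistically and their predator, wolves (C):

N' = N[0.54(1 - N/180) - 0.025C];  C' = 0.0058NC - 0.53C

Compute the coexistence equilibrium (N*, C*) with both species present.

N* ≈ 91.4, C* ≈ 10.6

From dC/dt = 0 with C > 0: 0.0058N* = 0.53, so N* = 91.4.
Substitute into dN/dt = 0: 0.54(1 - 91.4/180) = 0.025C*.
The bracket is 0.492, giving C* = 0.266/0.025 = 10.6.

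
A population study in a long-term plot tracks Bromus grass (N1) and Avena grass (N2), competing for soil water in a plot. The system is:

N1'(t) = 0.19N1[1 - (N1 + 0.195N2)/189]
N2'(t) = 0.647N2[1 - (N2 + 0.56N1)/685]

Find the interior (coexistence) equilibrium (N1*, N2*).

Setting both brackets to zero gives the nullclines N1 + 0.195N2 = 189 and 0.56N1 + N2 = 685.
Substituting N2 = 685 - 0.56N1 into the first: N1(1 - 0.195·0.56) = 189 - 0.195·685.
So N1* = 55.4/0.891 = 62.2, and then N2* = 685 - 0.56·62.2 = 650.

N1* ≈ 62.2, N2* ≈ 650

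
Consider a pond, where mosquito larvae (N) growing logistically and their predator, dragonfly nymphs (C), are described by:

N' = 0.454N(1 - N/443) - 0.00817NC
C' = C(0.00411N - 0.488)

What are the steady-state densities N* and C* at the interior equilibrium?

From dC/dt = 0 with C > 0: 0.00411N* = 0.488, so N* = 119.
Substitute into dN/dt = 0: 0.454(1 - 119/443) = 0.00817C*.
The bracket is 0.732, giving C* = 0.332/0.00817 = 40.7.

N* ≈ 119, C* ≈ 40.7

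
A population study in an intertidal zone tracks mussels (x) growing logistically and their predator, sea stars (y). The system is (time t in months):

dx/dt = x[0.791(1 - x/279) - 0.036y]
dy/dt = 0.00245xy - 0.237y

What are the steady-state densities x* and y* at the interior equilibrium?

x* ≈ 96.7, y* ≈ 14.4

From dy/dt = 0 with y > 0: 0.00245x* = 0.237, so x* = 96.7.
Substitute into dx/dt = 0: 0.791(1 - 96.7/279) = 0.036y*.
The bracket is 0.653, giving y* = 0.517/0.036 = 14.4.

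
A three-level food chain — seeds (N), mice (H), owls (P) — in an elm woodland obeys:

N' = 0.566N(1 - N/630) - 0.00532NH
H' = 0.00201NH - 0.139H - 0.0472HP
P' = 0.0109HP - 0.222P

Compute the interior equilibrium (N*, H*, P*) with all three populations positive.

From dP/dt = 0: 0.0109H* = 0.222, so H* = 20.4.
From dN/dt = 0: 0.566(1 - N*/630) = 0.00532·20.4, giving N* = 630·(1 - 0.191) = 509.
From dH/dt = 0: 0.00201·509 - 0.139 = 0.0472P*, so P* = 0.885/0.0472 = 18.7.

N* ≈ 509, H* ≈ 20.4, P* ≈ 18.7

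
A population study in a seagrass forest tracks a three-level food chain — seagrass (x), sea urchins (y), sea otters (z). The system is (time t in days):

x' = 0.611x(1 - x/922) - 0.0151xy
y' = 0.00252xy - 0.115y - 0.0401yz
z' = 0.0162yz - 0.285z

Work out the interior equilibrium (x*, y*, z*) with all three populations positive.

x* ≈ 521, y* ≈ 17.6, z* ≈ 29.9

From dz/dt = 0: 0.0162y* = 0.285, so y* = 17.6.
From dx/dt = 0: 0.611(1 - x*/922) = 0.0151·17.6, giving x* = 922·(1 - 0.435) = 521.
From dy/dt = 0: 0.00252·521 - 0.115 = 0.0401z*, so z* = 1.2/0.0401 = 29.9.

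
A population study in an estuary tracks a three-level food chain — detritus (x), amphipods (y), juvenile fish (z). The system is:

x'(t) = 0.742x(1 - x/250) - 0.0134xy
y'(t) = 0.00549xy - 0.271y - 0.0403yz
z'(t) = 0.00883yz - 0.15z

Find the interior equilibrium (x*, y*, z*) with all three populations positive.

From dz/dt = 0: 0.00883y* = 0.15, so y* = 17.
From dx/dt = 0: 0.742(1 - x*/250) = 0.0134·17, giving x* = 250·(1 - 0.307) = 173.
From dy/dt = 0: 0.00549·173 - 0.271 = 0.0403z*, so z* = 0.68/0.0403 = 16.9.

x* ≈ 173, y* ≈ 17, z* ≈ 16.9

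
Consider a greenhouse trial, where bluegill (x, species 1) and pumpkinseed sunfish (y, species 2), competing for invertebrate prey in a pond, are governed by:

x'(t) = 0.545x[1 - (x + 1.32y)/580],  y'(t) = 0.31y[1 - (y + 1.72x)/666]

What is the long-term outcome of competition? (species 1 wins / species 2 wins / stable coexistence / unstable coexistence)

unstable coexistence (outcome depends on initial conditions)

Compare the nullcline intercepts: K1/α12 = 580/1.32 = 439 < K2 = 666; K2/α21 = 666/1.72 = 387 < K1 = 580.
Since both are reversed, neither can invade when rare; the interior point is a saddle.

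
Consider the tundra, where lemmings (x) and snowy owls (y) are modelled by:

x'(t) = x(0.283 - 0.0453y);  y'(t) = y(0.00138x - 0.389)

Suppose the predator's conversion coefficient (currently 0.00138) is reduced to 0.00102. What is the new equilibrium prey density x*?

At the interior fixed point, setting dy/dt = 0 with y > 0 fixes x* = (predator death rate)/(xy coefficient) — independent of the other coefficients.
With the change, x* = 0.389/0.00102 = 381; it rises from 282.

x* ≈ 381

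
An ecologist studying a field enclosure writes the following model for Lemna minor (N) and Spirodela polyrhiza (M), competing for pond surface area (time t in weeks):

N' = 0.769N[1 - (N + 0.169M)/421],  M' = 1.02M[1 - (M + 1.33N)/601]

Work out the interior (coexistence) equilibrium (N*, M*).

N* ≈ 412, M* ≈ 53

Setting both brackets to zero gives the nullclines N + 0.169M = 421 and 1.33N + M = 601.
Substituting M = 601 - 1.33N into the first: N(1 - 0.169·1.33) = 421 - 0.169·601.
So N* = 319/0.775 = 412, and then M* = 601 - 1.33·412 = 53.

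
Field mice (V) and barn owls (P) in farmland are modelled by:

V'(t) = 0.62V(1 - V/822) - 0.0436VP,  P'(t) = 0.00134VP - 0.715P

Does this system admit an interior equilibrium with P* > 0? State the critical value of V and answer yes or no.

The predator equation gives dP/dt > 0 only when V > 0.715/0.00134 = 534.
Without the predator, V → K = 822. Since 822 > 534, the predator can invade and persist.

Threshold V = 534; K > 534, so yes, the predator persists.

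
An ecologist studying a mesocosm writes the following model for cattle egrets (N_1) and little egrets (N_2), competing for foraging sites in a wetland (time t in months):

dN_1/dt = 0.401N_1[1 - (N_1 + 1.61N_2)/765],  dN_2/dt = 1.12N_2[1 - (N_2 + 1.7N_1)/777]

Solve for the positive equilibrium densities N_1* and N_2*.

Setting both brackets to zero gives the nullclines N_1 + 1.61N_2 = 765 and 1.7N_1 + N_2 = 777.
Substituting N_2 = 777 - 1.7N_1 into the first: N_1(1 - 1.61·1.7) = 765 - 1.61·777.
So N_1* = -486/-1.74 = 280, and then N_2* = 777 - 1.7·280 = 301.

N_1* ≈ 280, N_2* ≈ 301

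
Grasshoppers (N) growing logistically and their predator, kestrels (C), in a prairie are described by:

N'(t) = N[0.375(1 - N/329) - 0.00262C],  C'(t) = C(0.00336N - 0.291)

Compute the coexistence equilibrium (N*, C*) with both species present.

N* ≈ 86.6, C* ≈ 105

From dC/dt = 0 with C > 0: 0.00336N* = 0.291, so N* = 86.6.
Substitute into dN/dt = 0: 0.375(1 - 86.6/329) = 0.00262C*.
The bracket is 0.737, giving C* = 0.276/0.00262 = 105.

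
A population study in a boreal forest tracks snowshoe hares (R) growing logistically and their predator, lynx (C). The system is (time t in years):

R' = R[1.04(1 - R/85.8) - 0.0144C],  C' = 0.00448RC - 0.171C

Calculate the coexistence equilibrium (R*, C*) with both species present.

From dC/dt = 0 with C > 0: 0.00448R* = 0.171, so R* = 38.2.
Substitute into dR/dt = 0: 1.04(1 - 38.2/85.8) = 0.0144C*.
The bracket is 0.555, giving C* = 0.577/0.0144 = 40.1.

R* ≈ 38.2, C* ≈ 40.1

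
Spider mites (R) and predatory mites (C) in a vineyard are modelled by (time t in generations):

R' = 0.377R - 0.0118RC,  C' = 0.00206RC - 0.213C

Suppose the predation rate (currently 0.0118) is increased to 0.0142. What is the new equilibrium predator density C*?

At the interior fixed point, setting dR/dt = 0 with R > 0 fixes C* = (prey growth rate)/(RC coefficient) — independent of the other coefficients.
With the change, C* = 0.377/0.0142 = 26.5; it falls from 31.9.

C* ≈ 26.5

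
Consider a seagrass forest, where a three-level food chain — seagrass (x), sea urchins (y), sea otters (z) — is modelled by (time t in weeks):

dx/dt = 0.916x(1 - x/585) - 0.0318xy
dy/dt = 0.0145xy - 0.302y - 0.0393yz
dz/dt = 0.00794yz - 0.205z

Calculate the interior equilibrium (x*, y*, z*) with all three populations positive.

From dz/dt = 0: 0.00794y* = 0.205, so y* = 25.8.
From dx/dt = 0: 0.916(1 - x*/585) = 0.0318·25.8, giving x* = 585·(1 - 0.896) = 60.7.
From dy/dt = 0: 0.0145·60.7 - 0.302 = 0.0393z*, so z* = 0.577/0.0393 = 14.7.

x* ≈ 60.7, y* ≈ 25.8, z* ≈ 14.7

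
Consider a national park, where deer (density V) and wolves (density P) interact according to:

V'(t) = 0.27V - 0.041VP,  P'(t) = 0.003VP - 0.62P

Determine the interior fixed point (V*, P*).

V* ≈ 207, P* ≈ 6.59

Set dP/dt = 0 with P > 0: 0.003V - 0.62 = 0, so V* = 0.62/0.003 = 207.
Set dV/dt = 0 with V > 0: 0.27 - 0.041P = 0, so P* = 0.27/0.041 = 6.59.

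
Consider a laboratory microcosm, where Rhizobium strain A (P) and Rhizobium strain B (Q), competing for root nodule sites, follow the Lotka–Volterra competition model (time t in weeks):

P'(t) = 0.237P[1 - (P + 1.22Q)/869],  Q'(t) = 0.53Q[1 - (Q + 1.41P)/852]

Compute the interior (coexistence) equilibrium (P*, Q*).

P* ≈ 237, Q* ≈ 518

Setting both brackets to zero gives the nullclines P + 1.22Q = 869 and 1.41P + Q = 852.
Substituting Q = 852 - 1.41P into the first: P(1 - 1.22·1.41) = 869 - 1.22·852.
So P* = -170/-0.72 = 237, and then Q* = 852 - 1.41·237 = 518.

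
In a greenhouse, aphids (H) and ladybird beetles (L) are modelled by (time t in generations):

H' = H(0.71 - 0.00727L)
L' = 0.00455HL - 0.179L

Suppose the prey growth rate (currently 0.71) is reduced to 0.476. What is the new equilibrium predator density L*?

L* ≈ 65.5

At the interior fixed point, setting dH/dt = 0 with H > 0 fixes L* = (prey growth rate)/(HL coefficient) — independent of the other coefficients.
With the change, L* = 0.476/0.00727 = 65.5; it falls from 97.7.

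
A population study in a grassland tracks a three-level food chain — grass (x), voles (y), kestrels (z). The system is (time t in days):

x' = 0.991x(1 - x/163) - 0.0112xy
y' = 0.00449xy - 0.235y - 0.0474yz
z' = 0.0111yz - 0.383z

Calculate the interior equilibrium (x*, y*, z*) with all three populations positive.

x* ≈ 99.4, y* ≈ 34.5, z* ≈ 4.46

From dz/dt = 0: 0.0111y* = 0.383, so y* = 34.5.
From dx/dt = 0: 0.991(1 - x*/163) = 0.0112·34.5, giving x* = 163·(1 - 0.39) = 99.4.
From dy/dt = 0: 0.00449·99.4 - 0.235 = 0.0474z*, so z* = 0.211/0.0474 = 4.46.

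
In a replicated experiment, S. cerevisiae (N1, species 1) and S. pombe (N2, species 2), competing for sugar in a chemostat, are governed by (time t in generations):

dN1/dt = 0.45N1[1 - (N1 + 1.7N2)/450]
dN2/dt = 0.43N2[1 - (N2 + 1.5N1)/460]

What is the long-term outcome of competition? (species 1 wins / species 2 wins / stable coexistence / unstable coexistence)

unstable coexistence (outcome depends on initial conditions)

Compare the nullcline intercepts: K1/α12 = 450/1.7 = 265 < K2 = 460; K2/α21 = 460/1.5 = 307 < K1 = 450.
Since both are reversed, neither can invade when rare; the interior point is a saddle.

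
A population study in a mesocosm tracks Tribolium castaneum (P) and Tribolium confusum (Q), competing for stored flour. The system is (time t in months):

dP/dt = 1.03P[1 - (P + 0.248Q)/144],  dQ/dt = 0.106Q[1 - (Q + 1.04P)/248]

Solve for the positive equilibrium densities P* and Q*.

Setting both brackets to zero gives the nullclines P + 0.248Q = 144 and 1.04P + Q = 248.
Substituting Q = 248 - 1.04P into the first: P(1 - 0.248·1.04) = 144 - 0.248·248.
So P* = 82.5/0.742 = 111, and then Q* = 248 - 1.04·111 = 132.

P* ≈ 111, Q* ≈ 132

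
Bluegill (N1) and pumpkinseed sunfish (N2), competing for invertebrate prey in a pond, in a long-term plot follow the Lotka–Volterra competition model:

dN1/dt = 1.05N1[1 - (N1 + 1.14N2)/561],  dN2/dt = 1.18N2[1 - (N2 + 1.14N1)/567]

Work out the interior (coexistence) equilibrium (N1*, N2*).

Setting both brackets to zero gives the nullclines N1 + 1.14N2 = 561 and 1.14N1 + N2 = 567.
Substituting N2 = 567 - 1.14N1 into the first: N1(1 - 1.14·1.14) = 561 - 1.14·567.
So N1* = -85.4/-0.3 = 285, and then N2* = 567 - 1.14·285 = 242.

N1* ≈ 285, N2* ≈ 242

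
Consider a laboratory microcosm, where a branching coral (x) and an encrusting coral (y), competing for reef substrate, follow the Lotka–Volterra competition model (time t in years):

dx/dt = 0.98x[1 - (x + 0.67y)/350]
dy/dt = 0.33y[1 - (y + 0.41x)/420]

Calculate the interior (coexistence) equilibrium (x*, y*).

Setting both brackets to zero gives the nullclines x + 0.67y = 350 and 0.41x + y = 420.
Substituting y = 420 - 0.41x into the first: x(1 - 0.67·0.41) = 350 - 0.67·420.
So x* = 68.6/0.725 = 94.6, and then y* = 420 - 0.41·94.6 = 381.

x* ≈ 94.6, y* ≈ 381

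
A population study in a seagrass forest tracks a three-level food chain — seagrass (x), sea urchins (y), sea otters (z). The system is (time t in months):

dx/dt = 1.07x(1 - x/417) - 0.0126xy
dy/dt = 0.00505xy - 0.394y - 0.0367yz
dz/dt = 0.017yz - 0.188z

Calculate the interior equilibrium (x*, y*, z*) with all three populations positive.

x* ≈ 363, y* ≈ 11.1, z* ≈ 39.2

From dz/dt = 0: 0.017y* = 0.188, so y* = 11.1.
From dx/dt = 0: 1.07(1 - x*/417) = 0.0126·11.1, giving x* = 417·(1 - 0.13) = 363.
From dy/dt = 0: 0.00505·363 - 0.394 = 0.0367z*, so z* = 1.44/0.0367 = 39.2.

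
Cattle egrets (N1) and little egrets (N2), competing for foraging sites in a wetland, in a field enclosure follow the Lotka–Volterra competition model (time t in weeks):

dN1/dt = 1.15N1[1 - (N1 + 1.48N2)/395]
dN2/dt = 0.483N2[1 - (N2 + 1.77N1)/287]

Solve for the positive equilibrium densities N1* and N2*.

Setting both brackets to zero gives the nullclines N1 + 1.48N2 = 395 and 1.77N1 + N2 = 287.
Substituting N2 = 287 - 1.77N1 into the first: N1(1 - 1.48·1.77) = 395 - 1.48·287.
So N1* = -29.8/-1.62 = 18.4, and then N2* = 287 - 1.77·18.4 = 254.

N1* ≈ 18.4, N2* ≈ 254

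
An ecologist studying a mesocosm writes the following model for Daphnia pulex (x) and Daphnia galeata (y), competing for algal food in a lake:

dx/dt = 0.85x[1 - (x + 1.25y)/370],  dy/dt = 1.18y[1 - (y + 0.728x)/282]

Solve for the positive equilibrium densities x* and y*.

Setting both brackets to zero gives the nullclines x + 1.25y = 370 and 0.728x + y = 282.
Substituting y = 282 - 0.728x into the first: x(1 - 1.25·0.728) = 370 - 1.25·282.
So x* = 17.5/0.09 = 194, and then y* = 282 - 0.728·194 = 140.

x* ≈ 194, y* ≈ 140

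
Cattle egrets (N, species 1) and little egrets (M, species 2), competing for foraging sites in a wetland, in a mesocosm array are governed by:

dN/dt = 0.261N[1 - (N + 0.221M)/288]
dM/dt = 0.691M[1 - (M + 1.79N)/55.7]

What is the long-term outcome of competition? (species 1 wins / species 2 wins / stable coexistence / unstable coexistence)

Compare the nullcline intercepts: K1/α12 = 288/0.221 = 1300 > K2 = 55.7; K2/α21 = 55.7/1.79 = 31.1 < K1 = 288.
Since the inequalities point opposite ways, species 1 can invade but species 2 cannot.

species 1 excludes species 2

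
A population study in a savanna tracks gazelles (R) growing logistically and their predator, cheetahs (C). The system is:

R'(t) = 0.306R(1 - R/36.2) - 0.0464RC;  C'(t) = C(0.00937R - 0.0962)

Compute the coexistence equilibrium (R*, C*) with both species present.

R* ≈ 10.3, C* ≈ 4.72

From dC/dt = 0 with C > 0: 0.00937R* = 0.0962, so R* = 10.3.
Substitute into dR/dt = 0: 0.306(1 - 10.3/36.2) = 0.0464C*.
The bracket is 0.716, giving C* = 0.219/0.0464 = 4.72.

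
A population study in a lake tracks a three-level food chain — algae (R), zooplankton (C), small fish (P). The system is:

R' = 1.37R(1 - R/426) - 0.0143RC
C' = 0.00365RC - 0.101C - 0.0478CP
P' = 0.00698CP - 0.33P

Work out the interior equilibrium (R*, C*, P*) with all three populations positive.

From dP/dt = 0: 0.00698C* = 0.33, so C* = 47.3.
From dR/dt = 0: 1.37(1 - R*/426) = 0.0143·47.3, giving R* = 426·(1 - 0.493) = 216.
From dC/dt = 0: 0.00365·216 - 0.101 = 0.0478P*, so P* = 0.687/0.0478 = 14.4.

R* ≈ 216, C* ≈ 47.3, P* ≈ 14.4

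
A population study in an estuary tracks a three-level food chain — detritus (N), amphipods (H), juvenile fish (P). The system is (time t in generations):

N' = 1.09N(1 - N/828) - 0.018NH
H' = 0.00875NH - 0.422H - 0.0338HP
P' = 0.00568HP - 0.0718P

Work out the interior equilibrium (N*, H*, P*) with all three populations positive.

N* ≈ 655, H* ≈ 12.6, P* ≈ 157

From dP/dt = 0: 0.00568H* = 0.0718, so H* = 12.6.
From dN/dt = 0: 1.09(1 - N*/828) = 0.018·12.6, giving N* = 828·(1 - 0.209) = 655.
From dH/dt = 0: 0.00875·655 - 0.422 = 0.0338P*, so P* = 5.31/0.0338 = 157.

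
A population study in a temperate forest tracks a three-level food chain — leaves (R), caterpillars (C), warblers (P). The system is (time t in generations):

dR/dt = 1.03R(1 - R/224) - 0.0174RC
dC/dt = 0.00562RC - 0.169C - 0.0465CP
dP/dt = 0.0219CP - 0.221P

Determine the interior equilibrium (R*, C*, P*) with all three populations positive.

From dP/dt = 0: 0.0219C* = 0.221, so C* = 10.1.
From dR/dt = 0: 1.03(1 - R*/224) = 0.0174·10.1, giving R* = 224·(1 - 0.17) = 186.
From dC/dt = 0: 0.00562·186 - 0.169 = 0.0465P*, so P* = 0.875/0.0465 = 18.8.

R* ≈ 186, C* ≈ 10.1, P* ≈ 18.8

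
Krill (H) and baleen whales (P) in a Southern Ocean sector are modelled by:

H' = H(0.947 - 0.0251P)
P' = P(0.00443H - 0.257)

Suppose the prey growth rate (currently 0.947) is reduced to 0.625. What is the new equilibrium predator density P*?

At the interior fixed point, setting dH/dt = 0 with H > 0 fixes P* = (prey growth rate)/(HP coefficient) — independent of the other coefficients.
With the change, P* = 0.625/0.0251 = 24.9; it falls from 37.7.

P* ≈ 24.9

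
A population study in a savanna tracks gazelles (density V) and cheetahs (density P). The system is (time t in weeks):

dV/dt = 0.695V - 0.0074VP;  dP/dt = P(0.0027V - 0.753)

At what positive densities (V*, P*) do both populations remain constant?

V* ≈ 279, P* ≈ 93.9

Set dP/dt = 0 with P > 0: 0.0027V - 0.753 = 0, so V* = 0.753/0.0027 = 279.
Set dV/dt = 0 with V > 0: 0.695 - 0.0074P = 0, so P* = 0.695/0.0074 = 93.9.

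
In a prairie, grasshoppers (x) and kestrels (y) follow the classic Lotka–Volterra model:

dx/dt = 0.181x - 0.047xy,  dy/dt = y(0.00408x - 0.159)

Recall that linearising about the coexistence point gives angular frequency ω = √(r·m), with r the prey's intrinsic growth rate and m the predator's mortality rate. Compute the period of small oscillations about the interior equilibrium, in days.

T ≈ 37 days

Here r = 0.181 and m = 0.159, so r·m = 0.0288.
ω = √0.0288 = 0.17 per day, hence T = 2π/ω ≈ 37 days.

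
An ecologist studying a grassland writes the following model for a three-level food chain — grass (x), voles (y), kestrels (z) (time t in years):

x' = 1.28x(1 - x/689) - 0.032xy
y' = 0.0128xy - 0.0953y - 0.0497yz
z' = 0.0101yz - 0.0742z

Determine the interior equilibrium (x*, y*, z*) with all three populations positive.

From dz/dt = 0: 0.0101y* = 0.0742, so y* = 7.35.
From dx/dt = 0: 1.28(1 - x*/689) = 0.032·7.35, giving x* = 689·(1 - 0.184) = 562.
From dy/dt = 0: 0.0128·562 - 0.0953 = 0.0497z*, so z* = 7.1/0.0497 = 143.

x* ≈ 562, y* ≈ 7.35, z* ≈ 143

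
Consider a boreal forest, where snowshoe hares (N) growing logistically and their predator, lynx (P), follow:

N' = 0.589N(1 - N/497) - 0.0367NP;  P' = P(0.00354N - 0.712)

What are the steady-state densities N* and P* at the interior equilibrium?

N* ≈ 201, P* ≈ 9.55

From dP/dt = 0 with P > 0: 0.00354N* = 0.712, so N* = 201.
Substitute into dN/dt = 0: 0.589(1 - 201/497) = 0.0367P*.
The bracket is 0.595, giving P* = 0.351/0.0367 = 9.55.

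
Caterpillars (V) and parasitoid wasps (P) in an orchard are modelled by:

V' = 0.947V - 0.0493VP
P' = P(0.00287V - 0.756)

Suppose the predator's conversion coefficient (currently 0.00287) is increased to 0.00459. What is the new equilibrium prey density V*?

At the interior fixed point, setting dP/dt = 0 with P > 0 fixes V* = (predator death rate)/(VP coefficient) — independent of the other coefficients.
With the change, V* = 0.756/0.00459 = 165; it falls from 263.

V* ≈ 165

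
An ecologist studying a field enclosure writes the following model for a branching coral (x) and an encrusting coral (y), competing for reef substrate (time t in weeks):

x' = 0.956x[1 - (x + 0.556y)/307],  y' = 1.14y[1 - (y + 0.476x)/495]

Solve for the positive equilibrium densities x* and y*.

Setting both brackets to zero gives the nullclines x + 0.556y = 307 and 0.476x + y = 495.
Substituting y = 495 - 0.476x into the first: x(1 - 0.556·0.476) = 307 - 0.556·495.
So x* = 31.8/0.735 = 43.2, and then y* = 495 - 0.476·43.2 = 474.

x* ≈ 43.2, y* ≈ 474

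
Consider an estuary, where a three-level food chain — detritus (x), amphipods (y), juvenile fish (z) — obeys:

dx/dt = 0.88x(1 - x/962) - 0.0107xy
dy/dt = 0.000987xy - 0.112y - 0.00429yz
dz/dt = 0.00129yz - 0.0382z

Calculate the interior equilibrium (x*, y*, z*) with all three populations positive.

x* ≈ 616, y* ≈ 29.6, z* ≈ 116

From dz/dt = 0: 0.00129y* = 0.0382, so y* = 29.6.
From dx/dt = 0: 0.88(1 - x*/962) = 0.0107·29.6, giving x* = 962·(1 - 0.36) = 616.
From dy/dt = 0: 0.000987·616 - 0.112 = 0.00429z*, so z* = 0.496/0.00429 = 116.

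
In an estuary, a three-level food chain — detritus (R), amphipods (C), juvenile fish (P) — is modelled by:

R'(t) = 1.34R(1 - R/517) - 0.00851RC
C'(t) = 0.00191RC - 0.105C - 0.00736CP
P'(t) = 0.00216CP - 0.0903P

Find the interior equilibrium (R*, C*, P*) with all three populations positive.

R* ≈ 380, C* ≈ 41.8, P* ≈ 84.3

From dP/dt = 0: 0.00216C* = 0.0903, so C* = 41.8.
From dR/dt = 0: 1.34(1 - R*/517) = 0.00851·41.8, giving R* = 517·(1 - 0.265) = 380.
From dC/dt = 0: 0.00191·380 - 0.105 = 0.00736P*, so P* = 0.62/0.00736 = 84.3.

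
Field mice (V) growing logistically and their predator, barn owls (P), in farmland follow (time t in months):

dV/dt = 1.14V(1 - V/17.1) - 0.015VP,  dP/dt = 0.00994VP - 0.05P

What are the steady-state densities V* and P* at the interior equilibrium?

From dP/dt = 0 with P > 0: 0.00994V* = 0.05, so V* = 5.03.
Substitute into dV/dt = 0: 1.14(1 - 5.03/17.1) = 0.015P*.
The bracket is 0.706, giving P* = 0.805/0.015 = 53.6.

V* ≈ 5.03, P* ≈ 53.6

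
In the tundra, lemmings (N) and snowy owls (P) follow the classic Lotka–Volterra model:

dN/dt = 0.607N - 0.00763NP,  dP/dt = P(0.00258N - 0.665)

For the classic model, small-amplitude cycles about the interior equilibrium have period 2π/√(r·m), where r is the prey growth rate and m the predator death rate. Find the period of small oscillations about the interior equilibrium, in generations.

Here r = 0.607 and m = 0.665, so r·m = 0.404.
ω = √0.404 = 0.635 per generation, hence T = 2π/ω ≈ 9.89 generations.

T ≈ 9.89 generations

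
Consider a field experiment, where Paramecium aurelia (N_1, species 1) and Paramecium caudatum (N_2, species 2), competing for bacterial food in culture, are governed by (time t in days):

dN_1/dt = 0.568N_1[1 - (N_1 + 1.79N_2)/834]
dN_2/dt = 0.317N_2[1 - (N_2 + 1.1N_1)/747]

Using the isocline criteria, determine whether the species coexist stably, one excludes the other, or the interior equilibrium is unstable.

Compare the nullcline intercepts: K1/α12 = 834/1.79 = 466 < K2 = 747; K2/α21 = 747/1.1 = 679 < K1 = 834.
Since both are reversed, neither can invade when rare; the interior point is a saddle.

unstable coexistence (outcome depends on initial conditions)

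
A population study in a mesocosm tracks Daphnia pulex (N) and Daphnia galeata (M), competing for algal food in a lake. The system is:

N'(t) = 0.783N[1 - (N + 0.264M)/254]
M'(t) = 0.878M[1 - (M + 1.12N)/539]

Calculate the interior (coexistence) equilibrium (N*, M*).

Setting both brackets to zero gives the nullclines N + 0.264M = 254 and 1.12N + M = 539.
Substituting M = 539 - 1.12N into the first: N(1 - 0.264·1.12) = 254 - 0.264·539.
So N* = 112/0.704 = 159, and then M* = 539 - 1.12·159 = 361.

N* ≈ 159, M* ≈ 361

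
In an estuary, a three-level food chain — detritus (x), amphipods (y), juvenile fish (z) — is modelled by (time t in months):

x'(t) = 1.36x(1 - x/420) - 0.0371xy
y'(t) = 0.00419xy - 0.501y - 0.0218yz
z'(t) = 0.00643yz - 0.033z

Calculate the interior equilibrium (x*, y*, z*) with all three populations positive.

From dz/dt = 0: 0.00643y* = 0.033, so y* = 5.13.
From dx/dt = 0: 1.36(1 - x*/420) = 0.0371·5.13, giving x* = 420·(1 - 0.14) = 361.
From dy/dt = 0: 0.00419·361 - 0.501 = 0.0218z*, so z* = 1.01/0.0218 = 46.4.

x* ≈ 361, y* ≈ 5.13, z* ≈ 46.4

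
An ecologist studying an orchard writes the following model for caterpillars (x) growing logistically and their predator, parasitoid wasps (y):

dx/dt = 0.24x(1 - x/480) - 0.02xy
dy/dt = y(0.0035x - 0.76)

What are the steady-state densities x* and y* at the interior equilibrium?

From dy/dt = 0 with y > 0: 0.0035x* = 0.76, so x* = 217.
Substitute into dx/dt = 0: 0.24(1 - 217/480) = 0.02y*.
The bracket is 0.548, giving y* = 0.131/0.02 = 6.57.

x* ≈ 217, y* ≈ 6.57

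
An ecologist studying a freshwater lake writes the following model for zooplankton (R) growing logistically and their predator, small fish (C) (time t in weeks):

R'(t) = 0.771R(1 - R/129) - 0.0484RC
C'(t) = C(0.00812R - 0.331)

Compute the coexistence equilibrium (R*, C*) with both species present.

R* ≈ 40.8, C* ≈ 10.9

From dC/dt = 0 with C > 0: 0.00812R* = 0.331, so R* = 40.8.
Substitute into dR/dt = 0: 0.771(1 - 40.8/129) = 0.0484C*.
The bracket is 0.684, giving C* = 0.527/0.0484 = 10.9.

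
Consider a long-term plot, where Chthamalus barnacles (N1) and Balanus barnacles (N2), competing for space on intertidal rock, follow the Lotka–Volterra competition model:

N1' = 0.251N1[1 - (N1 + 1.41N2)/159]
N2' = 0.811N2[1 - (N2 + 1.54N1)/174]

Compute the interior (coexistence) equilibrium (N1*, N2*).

N1* ≈ 73.7, N2* ≈ 60.5

Setting both brackets to zero gives the nullclines N1 + 1.41N2 = 159 and 1.54N1 + N2 = 174.
Substituting N2 = 174 - 1.54N1 into the first: N1(1 - 1.41·1.54) = 159 - 1.41·174.
So N1* = -86.3/-1.17 = 73.7, and then N2* = 174 - 1.54·73.7 = 60.5.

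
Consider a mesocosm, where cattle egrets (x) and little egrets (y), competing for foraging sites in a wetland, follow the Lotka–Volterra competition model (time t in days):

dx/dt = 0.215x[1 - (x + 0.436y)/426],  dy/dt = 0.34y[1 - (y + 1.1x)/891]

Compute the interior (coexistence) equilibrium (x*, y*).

Setting both brackets to zero gives the nullclines x + 0.436y = 426 and 1.1x + y = 891.
Substituting y = 891 - 1.1x into the first: x(1 - 0.436·1.1) = 426 - 0.436·891.
So x* = 37.5/0.52 = 72.1, and then y* = 891 - 1.1·72.1 = 812.

x* ≈ 72.1, y* ≈ 812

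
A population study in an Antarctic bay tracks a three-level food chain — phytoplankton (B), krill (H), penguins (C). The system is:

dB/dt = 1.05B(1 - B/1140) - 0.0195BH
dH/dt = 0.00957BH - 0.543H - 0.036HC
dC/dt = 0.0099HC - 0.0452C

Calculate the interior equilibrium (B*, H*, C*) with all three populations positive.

B* ≈ 1040, H* ≈ 4.57, C* ≈ 262

From dC/dt = 0: 0.0099H* = 0.0452, so H* = 4.57.
From dB/dt = 0: 1.05(1 - B*/1140) = 0.0195·4.57, giving B* = 1140·(1 - 0.0848) = 1040.
From dH/dt = 0: 0.00957·1040 - 0.543 = 0.036C*, so C* = 9.44/0.036 = 262.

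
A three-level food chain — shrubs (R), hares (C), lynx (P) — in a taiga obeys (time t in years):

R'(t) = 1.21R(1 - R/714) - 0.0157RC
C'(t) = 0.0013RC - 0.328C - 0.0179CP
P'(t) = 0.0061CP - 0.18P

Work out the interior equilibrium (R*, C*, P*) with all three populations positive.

From dP/dt = 0: 0.0061C* = 0.18, so C* = 29.5.
From dR/dt = 0: 1.21(1 - R*/714) = 0.0157·29.5, giving R* = 714·(1 - 0.383) = 441.
From dC/dt = 0: 0.0013·441 - 0.328 = 0.0179P*, so P* = 0.245/0.0179 = 13.7.

R* ≈ 441, C* ≈ 29.5, P* ≈ 13.7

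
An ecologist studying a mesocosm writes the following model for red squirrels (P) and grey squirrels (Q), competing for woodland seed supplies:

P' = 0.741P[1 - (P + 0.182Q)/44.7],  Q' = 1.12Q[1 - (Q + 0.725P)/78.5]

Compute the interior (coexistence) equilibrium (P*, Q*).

Setting both brackets to zero gives the nullclines P + 0.182Q = 44.7 and 0.725P + Q = 78.5.
Substituting Q = 78.5 - 0.725P into the first: P(1 - 0.182·0.725) = 44.7 - 0.182·78.5.
So P* = 30.4/0.868 = 35, and then Q* = 78.5 - 0.725·35 = 53.1.

P* ≈ 35, Q* ≈ 53.1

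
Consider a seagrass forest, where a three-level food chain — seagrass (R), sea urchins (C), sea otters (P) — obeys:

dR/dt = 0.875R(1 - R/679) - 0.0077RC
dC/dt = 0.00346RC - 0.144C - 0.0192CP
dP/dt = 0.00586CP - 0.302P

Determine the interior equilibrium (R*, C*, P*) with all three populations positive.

R* ≈ 371, C* ≈ 51.5, P* ≈ 59.4

From dP/dt = 0: 0.00586C* = 0.302, so C* = 51.5.
From dR/dt = 0: 0.875(1 - R*/679) = 0.0077·51.5, giving R* = 679·(1 - 0.454) = 371.
From dC/dt = 0: 0.00346·371 - 0.144 = 0.0192P*, so P* = 1.14/0.0192 = 59.4.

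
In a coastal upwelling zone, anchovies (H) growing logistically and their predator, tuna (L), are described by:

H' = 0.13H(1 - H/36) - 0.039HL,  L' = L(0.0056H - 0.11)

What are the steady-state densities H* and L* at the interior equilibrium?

From dL/dt = 0 with L > 0: 0.0056H* = 0.11, so H* = 19.6.
Substitute into dH/dt = 0: 0.13(1 - 19.6/36) = 0.039L*.
The bracket is 0.454, giving L* = 0.0591/0.039 = 1.51.

H* ≈ 19.6, L* ≈ 1.51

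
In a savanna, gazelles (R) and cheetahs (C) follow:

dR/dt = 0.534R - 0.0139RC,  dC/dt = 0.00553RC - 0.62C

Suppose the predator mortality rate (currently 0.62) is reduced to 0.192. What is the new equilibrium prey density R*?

R* ≈ 34.7

At the interior fixed point, setting dC/dt = 0 with C > 0 fixes R* = (predator death rate)/(RC coefficient) — independent of the other coefficients.
With the change, R* = 0.192/0.00553 = 34.7; it falls from 112.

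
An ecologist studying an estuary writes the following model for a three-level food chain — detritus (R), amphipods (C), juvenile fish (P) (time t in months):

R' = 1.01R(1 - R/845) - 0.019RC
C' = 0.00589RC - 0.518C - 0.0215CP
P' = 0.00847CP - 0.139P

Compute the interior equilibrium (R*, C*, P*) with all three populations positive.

R* ≈ 584, C* ≈ 16.4, P* ≈ 136

From dP/dt = 0: 0.00847C* = 0.139, so C* = 16.4.
From dR/dt = 0: 1.01(1 - R*/845) = 0.019·16.4, giving R* = 845·(1 - 0.309) = 584.
From dC/dt = 0: 0.00589·584 - 0.518 = 0.0215P*, so P* = 2.92/0.0215 = 136.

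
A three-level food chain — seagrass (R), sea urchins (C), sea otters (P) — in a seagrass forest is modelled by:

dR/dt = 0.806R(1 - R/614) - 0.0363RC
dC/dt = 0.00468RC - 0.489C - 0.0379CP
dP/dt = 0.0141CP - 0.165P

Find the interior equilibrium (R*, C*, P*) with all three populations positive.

R* ≈ 290, C* ≈ 11.7, P* ≈ 23

From dP/dt = 0: 0.0141C* = 0.165, so C* = 11.7.
From dR/dt = 0: 0.806(1 - R*/614) = 0.0363·11.7, giving R* = 614·(1 - 0.527) = 290.
From dC/dt = 0: 0.00468·290 - 0.489 = 0.0379P*, so P* = 0.87/0.0379 = 23.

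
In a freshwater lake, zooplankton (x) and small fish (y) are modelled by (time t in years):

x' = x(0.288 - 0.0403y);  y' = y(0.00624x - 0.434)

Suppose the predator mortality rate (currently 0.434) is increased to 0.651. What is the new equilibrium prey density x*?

At the interior fixed point, setting dy/dt = 0 with y > 0 fixes x* = (predator death rate)/(xy coefficient) — independent of the other coefficients.
With the change, x* = 0.651/0.00624 = 104; it rises from 69.6.

x* ≈ 104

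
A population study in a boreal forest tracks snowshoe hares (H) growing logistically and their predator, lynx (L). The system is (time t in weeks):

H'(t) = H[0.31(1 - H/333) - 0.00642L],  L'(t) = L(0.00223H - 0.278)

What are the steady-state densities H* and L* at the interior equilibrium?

H* ≈ 125, L* ≈ 30.2

From dL/dt = 0 with L > 0: 0.00223H* = 0.278, so H* = 125.
Substitute into dH/dt = 0: 0.31(1 - 125/333) = 0.00642L*.
The bracket is 0.626, giving L* = 0.194/0.00642 = 30.2.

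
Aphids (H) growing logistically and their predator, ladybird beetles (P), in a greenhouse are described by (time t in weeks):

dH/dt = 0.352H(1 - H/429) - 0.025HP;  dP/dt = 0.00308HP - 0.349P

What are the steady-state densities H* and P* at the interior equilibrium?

H* ≈ 113, P* ≈ 10.4

From dP/dt = 0 with P > 0: 0.00308H* = 0.349, so H* = 113.
Substitute into dH/dt = 0: 0.352(1 - 113/429) = 0.025P*.
The bracket is 0.736, giving P* = 0.259/0.025 = 10.4.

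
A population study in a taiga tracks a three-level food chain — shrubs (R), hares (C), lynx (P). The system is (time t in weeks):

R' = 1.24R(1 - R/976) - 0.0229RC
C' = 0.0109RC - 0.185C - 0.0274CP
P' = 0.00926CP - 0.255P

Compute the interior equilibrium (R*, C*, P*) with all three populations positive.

R* ≈ 480, C* ≈ 27.5, P* ≈ 184

From dP/dt = 0: 0.00926C* = 0.255, so C* = 27.5.
From dR/dt = 0: 1.24(1 - R*/976) = 0.0229·27.5, giving R* = 976·(1 - 0.509) = 480.
From dC/dt = 0: 0.0109·480 - 0.185 = 0.0274P*, so P* = 5.04/0.0274 = 184.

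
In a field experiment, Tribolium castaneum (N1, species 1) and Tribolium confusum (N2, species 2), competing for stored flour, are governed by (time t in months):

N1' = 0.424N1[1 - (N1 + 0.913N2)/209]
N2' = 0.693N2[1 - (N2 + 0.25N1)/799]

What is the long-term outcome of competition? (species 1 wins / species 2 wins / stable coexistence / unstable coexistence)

Compare the nullcline intercepts: K1/α12 = 209/0.913 = 229 < K2 = 799; K2/α21 = 799/0.25 = 3200 > K1 = 209.
Since the inequalities point opposite ways, species 2 can invade but species 1 cannot.

species 2 excludes species 1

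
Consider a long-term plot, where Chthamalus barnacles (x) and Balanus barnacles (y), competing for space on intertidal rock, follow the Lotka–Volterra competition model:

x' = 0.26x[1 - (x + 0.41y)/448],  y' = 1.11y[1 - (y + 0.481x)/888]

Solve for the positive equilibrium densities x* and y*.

Setting both brackets to zero gives the nullclines x + 0.41y = 448 and 0.481x + y = 888.
Substituting y = 888 - 0.481x into the first: x(1 - 0.41·0.481) = 448 - 0.41·888.
So x* = 83.9/0.803 = 105, and then y* = 888 - 0.481·105 = 838.

x* ≈ 105, y* ≈ 838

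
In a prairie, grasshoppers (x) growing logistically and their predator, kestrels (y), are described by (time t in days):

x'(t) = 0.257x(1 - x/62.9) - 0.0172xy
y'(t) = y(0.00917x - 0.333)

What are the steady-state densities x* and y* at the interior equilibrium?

From dy/dt = 0 with y > 0: 0.00917x* = 0.333, so x* = 36.3.
Substitute into dx/dt = 0: 0.257(1 - 36.3/62.9) = 0.0172y*.
The bracket is 0.423, giving y* = 0.109/0.0172 = 6.32.

x* ≈ 36.3, y* ≈ 6.32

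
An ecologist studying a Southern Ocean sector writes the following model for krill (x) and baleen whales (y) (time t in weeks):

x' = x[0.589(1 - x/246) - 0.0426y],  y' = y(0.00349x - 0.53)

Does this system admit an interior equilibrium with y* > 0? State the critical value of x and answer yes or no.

The predator equation gives dy/dt > 0 only when x > 0.53/0.00349 = 152.
Without the predator, x → K = 246. Since 246 > 152, the predator can invade and persist.

Threshold x = 152; K > 152, so yes, the predator persists.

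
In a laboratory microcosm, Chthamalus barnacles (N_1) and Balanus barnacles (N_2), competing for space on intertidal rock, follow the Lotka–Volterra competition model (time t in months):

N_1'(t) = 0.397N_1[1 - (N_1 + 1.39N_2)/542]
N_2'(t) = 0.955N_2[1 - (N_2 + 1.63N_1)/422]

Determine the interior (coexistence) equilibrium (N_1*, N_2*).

Setting both brackets to zero gives the nullclines N_1 + 1.39N_2 = 542 and 1.63N_1 + N_2 = 422.
Substituting N_2 = 422 - 1.63N_1 into the first: N_1(1 - 1.39·1.63) = 542 - 1.39·422.
So N_1* = -44.6/-1.27 = 35.2, and then N_2* = 422 - 1.63·35.2 = 365.

N_1* ≈ 35.2, N_2* ≈ 365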